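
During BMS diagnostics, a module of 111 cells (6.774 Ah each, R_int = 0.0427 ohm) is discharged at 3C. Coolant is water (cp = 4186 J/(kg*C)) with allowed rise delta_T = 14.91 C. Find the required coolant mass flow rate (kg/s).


Step 1: I = 3 * 6.774 = 20.322 A
Step 2: Q_cell = I^2 * R = 20.322^2 * 0.0427 = 17.634 W
Step 3: Q_total = 111 * 17.634 = 1957.4 W
Step 4: m_dot = Q_total / (cp * dT) = 1957.4 / (4186 * 14.91) = 0.03136 kg/s

0.03136 kg/s


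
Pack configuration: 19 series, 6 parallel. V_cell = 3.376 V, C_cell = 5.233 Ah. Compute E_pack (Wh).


E = Ns * Vcell * Np * Ccell = 19 * 3.376 * 6 * 5.233 = 2014 Wh

2014 Wh


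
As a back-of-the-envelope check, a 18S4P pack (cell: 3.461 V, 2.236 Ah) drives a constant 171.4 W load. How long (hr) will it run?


Step 1: E_pack = Ns * V_cell * Np * C_cell = 18 * 3.461 * 4 * 2.236 = 557.19 Wh
Step 2: t = E_pack / P = 557.19 / 171.4 = 3.251 hr

3.251 hr


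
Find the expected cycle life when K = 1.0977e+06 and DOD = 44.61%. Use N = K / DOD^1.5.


Step 1: DOD^1.5 = 44.61^1.5 = 297.95
Step 2: N = 1.0977e+06 / 297.95 = 3684 cycles

3684 cycles


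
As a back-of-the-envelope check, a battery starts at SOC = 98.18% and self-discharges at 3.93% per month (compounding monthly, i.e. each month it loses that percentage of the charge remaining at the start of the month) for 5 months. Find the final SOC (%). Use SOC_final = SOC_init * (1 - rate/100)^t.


Monthly retention factor = 1 - 3.93/100 = 0.9607
Over 5 months: factor^5 = 0.81835
SOC_final = 98.18 * 0.81835 = 80.35%

80.35%


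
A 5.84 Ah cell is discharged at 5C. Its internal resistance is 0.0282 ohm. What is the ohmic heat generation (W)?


Step 1: I = C_rate * capacity = 5 * 5.84 = 29.2 A
Step 2: Q = I^2 * R = 29.2^2 * 0.0282 = 852.64 * 0.0282 = 24.04 W

24.04 W


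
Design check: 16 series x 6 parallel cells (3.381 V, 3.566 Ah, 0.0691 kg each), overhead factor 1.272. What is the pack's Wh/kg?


Step 1: V_pack = 16 * 3.381 = 54.096 V
Step 2: C_pack = 6 * 3.566 = 21.396 Ah
Step 3: E_pack = V_pack * C_pack = 54.096 * 21.396 = 1157.4 Wh
Step 4: m_pack = 16 * 6 * 0.0691 * 1.272 = 8.4379 kg
Step 5: ED = E_pack / m_pack = 1157.4 / 8.4379 = 137.2 Wh/kg

137.2 Wh/kg


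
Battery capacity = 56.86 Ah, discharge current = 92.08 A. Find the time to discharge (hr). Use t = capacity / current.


t = capacity / current = 56.86 / 92.08 = 0.6175 hr

0.6175 hr


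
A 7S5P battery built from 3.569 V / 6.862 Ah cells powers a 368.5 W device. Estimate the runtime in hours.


Step 1: E_pack = Ns * V_cell * Np * C_cell = 7 * 3.569 * 5 * 6.862 = 857.17 Wh
Step 2: t = E_pack / P = 857.17 / 368.5 = 2.326 hr

2.326 hr


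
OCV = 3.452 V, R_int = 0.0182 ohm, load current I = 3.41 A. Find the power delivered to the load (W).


Step 1: V_terminal = OCV - I*R = 3.452 - 3.41 * 0.0182 = 3.3899 V
Step 2: P_out = V_terminal * I = 3.3899 * 3.41 = 11.56 W

11.56 W


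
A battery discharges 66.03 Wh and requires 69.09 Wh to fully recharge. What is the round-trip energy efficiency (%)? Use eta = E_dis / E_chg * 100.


eta_e = E_dis / E_chg * 100 = 66.03 / 69.09 * 100 = 95.57%

95.57%


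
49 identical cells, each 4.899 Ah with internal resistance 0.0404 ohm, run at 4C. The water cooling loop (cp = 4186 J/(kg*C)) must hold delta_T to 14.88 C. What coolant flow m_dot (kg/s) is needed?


Step 1: I = 4 * 4.899 = 19.596 A
Step 2: Q_cell = I^2 * R = 19.596^2 * 0.0404 = 15.514 W
Step 3: Q_total = 49 * 15.514 = 760.19 W
Step 4: m_dot = Q_total / (cp * dT) = 760.19 / (4186 * 14.88) = 0.01220 kg/s

0.01220 kg/s


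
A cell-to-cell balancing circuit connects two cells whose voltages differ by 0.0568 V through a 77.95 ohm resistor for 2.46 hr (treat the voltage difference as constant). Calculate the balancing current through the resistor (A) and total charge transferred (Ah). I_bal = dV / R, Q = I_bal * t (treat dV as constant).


I_bal = dV / R = 0.0568 / 77.95 = 7.2867e-04 A
Q = I_bal * t = 7.2867e-04 * 2.46 = 0.001793 Ah

I=7.2867e-04 A, Q=0.001793 Ah


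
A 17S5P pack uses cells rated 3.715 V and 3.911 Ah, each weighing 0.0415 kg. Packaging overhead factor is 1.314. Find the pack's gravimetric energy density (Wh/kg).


Step 1: V_pack = 17 * 3.715 = 63.155 V
Step 2: C_pack = 5 * 3.911 = 19.555 Ah
Step 3: E_pack = V_pack * C_pack = 63.155 * 19.555 = 1235 Wh
Step 4: m_pack = 17 * 5 * 0.0415 * 1.314 = 4.6351 kg
Step 5: ED = E_pack / m_pack = 1235 / 4.6351 = 266.4 Wh/kg

266.4 Wh/kg


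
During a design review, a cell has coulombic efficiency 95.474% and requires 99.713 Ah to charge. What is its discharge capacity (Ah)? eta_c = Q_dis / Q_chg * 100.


Q_dis = eta/100 * Q_chg = 95.474/100 * 99.713 = 95.20 Ah

95.20 Ah


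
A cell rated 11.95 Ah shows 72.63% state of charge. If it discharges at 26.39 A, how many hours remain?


Step 1: remaining = SOC/100 * C_total = 72.63/100 * 11.95 = 8.6793 Ah
Step 2: t = remaining / I = 8.6793 / 26.39 = 0.3289 hr

0.3289 hr


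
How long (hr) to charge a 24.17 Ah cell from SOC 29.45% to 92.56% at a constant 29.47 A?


delta_Ah = 24.17 * (92.56 - 29.45) / 100 = 15.254 Ah
t = delta_Ah / I = 15.254 / 29.47 = 0.5176 hr

0.5176 hr


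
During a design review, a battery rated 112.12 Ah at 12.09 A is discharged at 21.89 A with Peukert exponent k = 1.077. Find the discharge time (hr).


t_rated = C / I_rated = 112.12 / 12.09 = 9.2738 hr
(I_rated/I)^k = (0.55231)^1.077 = 0.52763
t = t_rated * (I_rated/I)^k = 9.2738 * 0.52763 = 4.893 hr

4.893 hr


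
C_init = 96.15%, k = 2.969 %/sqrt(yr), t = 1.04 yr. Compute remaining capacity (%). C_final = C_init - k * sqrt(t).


Step 1: sqrt(1.04 yr) = 1.0198
Step 2: drop = 2.969 * 1.0198 = 3.0278
Step 3: C_final = 96.15 - 3.0278 = 93.12%

93.12%


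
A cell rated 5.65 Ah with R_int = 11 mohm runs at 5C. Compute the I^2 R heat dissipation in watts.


Convert: R = 11 mohm = 0.011 ohm
Step 1: I = C_rate * capacity = 5 * 5.65 = 28.25 A
Step 2: Q = I^2 * R = 28.25^2 * 0.011 = 798.06 * 0.011 = 8.779 W

8.779 W


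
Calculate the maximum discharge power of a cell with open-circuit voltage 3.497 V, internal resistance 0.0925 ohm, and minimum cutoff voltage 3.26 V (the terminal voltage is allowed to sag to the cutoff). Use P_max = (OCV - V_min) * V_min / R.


dV = OCV - V_min = 0.237 V (so I_max = dV / R)
P_max = dV * V_min / R = 0.237 * 3.26 / 0.0925 = 8.353 W

8.353 W


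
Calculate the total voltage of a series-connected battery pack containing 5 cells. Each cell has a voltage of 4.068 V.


V_pack = n * V_cell = 5 * 4.068 = 20.34 V

20.34 V


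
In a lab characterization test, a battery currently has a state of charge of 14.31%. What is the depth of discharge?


Complement of SOC: DOD = 100% - 14.31% = 85.69%

85.69%


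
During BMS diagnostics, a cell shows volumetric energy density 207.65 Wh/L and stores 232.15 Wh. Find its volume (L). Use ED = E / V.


V = E / ED = 232.15 / 207.65 = 1.118 L

1.118 L


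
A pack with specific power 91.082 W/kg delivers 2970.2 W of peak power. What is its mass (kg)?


m = P / SP = 2970.2 / 91.082 = 32.61 kg

32.61 kg


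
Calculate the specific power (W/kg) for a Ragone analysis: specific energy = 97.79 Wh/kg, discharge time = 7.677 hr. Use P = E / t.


Specific power = 97.79 Wh/kg / 7.677 hr = 12.74 W/kg

12.74 W/kg


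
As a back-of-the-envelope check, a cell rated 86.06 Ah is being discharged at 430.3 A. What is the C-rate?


C_rate = I / capacity = 430.3 / 86.06 = 5C

5C


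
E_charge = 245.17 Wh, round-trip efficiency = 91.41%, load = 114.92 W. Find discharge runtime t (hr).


Step 1: E_discharge = eta/100 * E_charge = 91.41/100 * 245.17 = 224.11 Wh
Step 2: t = E_discharge / P = 224.11 / 114.92 = 1.950 hr

1.950 hr


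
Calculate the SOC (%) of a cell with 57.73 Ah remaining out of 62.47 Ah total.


SOC% = 57.73 / 62.47 * 100 = 92.41%

92.41%


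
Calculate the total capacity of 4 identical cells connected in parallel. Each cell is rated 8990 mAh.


Convert: C_cell = 8990 mAh = 8.99 Ah
C_total = 4 * 8.99 = 35.96 Ah

35.96 Ah


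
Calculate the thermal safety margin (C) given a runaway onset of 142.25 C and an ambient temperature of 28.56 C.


Safety margin = 142.25 C - 28.56 C = 113.69 C

113.69 C


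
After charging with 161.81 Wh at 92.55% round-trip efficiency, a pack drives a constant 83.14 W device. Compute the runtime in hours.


Step 1: E_discharge = eta/100 * E_charge = 92.55/100 * 161.81 = 149.76 Wh
Step 2: t = E_discharge / P = 149.76 / 83.14 = 1.801 hr

1.801 hr


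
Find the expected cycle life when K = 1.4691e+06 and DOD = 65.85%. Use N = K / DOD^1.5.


DOD^1.5 = 534.36
N = K / DOD^1.5 = 1.4691e+06 / 534.36 = 2749

2749 cycles


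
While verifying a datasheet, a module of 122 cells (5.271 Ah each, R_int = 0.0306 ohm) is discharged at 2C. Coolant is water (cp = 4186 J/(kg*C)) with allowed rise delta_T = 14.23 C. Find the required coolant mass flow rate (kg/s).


Step 1: I = 2 * 5.271 = 10.542 A
Step 2: Q_cell = I^2 * R = 10.542^2 * 0.0306 = 3.4007 W
Step 3: Q_total = 122 * 3.4007 = 414.89 W
Step 4: m_dot = Q_total / (cp * dT) = 414.89 / (4186 * 14.23) = 0.006965 kg/s

0.006965 kg/s


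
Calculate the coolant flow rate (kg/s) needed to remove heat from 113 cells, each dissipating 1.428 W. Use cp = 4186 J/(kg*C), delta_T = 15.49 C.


Q_total = 113 * 1.428 = 161.36 W
m_dot = Q_total / (cp * dT) = 161.36 / (4186 * 15.49) = 0.002489 kg/s

0.002489 kg/s


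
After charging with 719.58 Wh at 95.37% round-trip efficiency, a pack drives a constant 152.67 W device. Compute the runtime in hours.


Step 1: E_discharge = eta/100 * E_charge = 95.37/100 * 719.58 = 686.26 Wh
Step 2: t = E_discharge / P = 686.26 / 152.67 = 4.495 hr

4.495 hr


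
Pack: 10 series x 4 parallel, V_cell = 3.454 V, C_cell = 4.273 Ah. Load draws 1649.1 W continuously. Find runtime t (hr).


Step 1: E_pack = Ns * V_cell * Np * C_cell = 10 * 3.454 * 4 * 4.273 = 590.36 Wh
Step 2: t = E_pack / P = 590.36 / 1649.1 = 0.3580 hr

0.3580 hr


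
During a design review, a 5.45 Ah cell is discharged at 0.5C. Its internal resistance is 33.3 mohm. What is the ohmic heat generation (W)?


Convert: R = 33.3 mohm = 0.0333 ohm
Step 1: I = C_rate * capacity = 0.5 * 5.45 = 2.725 A
Step 2: Q = I^2 * R = 2.725^2 * 0.0333 = 7.4256 * 0.0333 = 0.2473 W

0.2473 W


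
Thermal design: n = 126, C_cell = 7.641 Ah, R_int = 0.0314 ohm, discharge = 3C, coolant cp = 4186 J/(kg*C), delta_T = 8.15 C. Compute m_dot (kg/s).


Step 1: I = 3 * 7.641 = 22.923 A
Step 2: Q_cell = I^2 * R = 22.923^2 * 0.0314 = 16.5 W
Step 3: Q_total = 126 * 16.5 = 2079 W
Step 4: m_dot = Q_total / (cp * dT) = 2079 / (4186 * 8.15) = 0.06094 kg/s

0.06094 kg/s


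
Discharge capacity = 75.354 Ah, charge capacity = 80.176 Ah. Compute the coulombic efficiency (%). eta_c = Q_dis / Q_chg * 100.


eta_c = Q_dis / Q_chg * 100 = 75.354 / 80.176 * 100 = 93.99%

93.99%


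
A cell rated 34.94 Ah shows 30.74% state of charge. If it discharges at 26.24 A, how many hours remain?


Step 1: remaining = SOC/100 * C_total = 30.74/100 * 34.94 = 10.741 Ah
Step 2: t = remaining / I = 10.741 / 26.24 = 0.4093 hr

0.4093 hr


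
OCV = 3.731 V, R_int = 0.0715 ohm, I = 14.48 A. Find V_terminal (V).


IR drop = 14.48 * 0.0715 = 1.0353 V
V = 3.731 - 1.0353 = 2.696 V

2.696 V


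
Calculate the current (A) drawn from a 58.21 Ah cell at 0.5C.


At 0.5C: I = 0.5 * 58.21 Ah = 29.105 A

29.105 A


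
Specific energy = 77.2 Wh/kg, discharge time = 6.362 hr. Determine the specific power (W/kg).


P_specific = E / t = 77.2 / 6.362 = 12.13 W/kg

12.13 W/kg


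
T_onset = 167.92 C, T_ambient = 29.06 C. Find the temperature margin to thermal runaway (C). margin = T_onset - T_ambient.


margin = T_onset - T_ambient = 167.92 - 29.06 = 138.86 C

138.86 C


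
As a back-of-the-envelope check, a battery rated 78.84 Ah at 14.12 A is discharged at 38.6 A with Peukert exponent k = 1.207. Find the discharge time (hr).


Step 1: t_rated = C / I_rated = 78.84 / 14.12 = 5.5836 hr
Step 2: ratio = 14.12 / 38.6 = 0.3658
Step 3: ratio^k = 0.3658^1.207 = 0.29705
Step 4: t = t_rated * ratio^k = 5.5836 * 0.29705 = 1.659 hr

1.659 hr


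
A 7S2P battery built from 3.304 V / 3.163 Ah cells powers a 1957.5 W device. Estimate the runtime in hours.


Step 1: E_pack = Ns * V_cell * Np * C_cell = 7 * 3.304 * 2 * 3.163 = 146.31 Wh
Step 2: t = E_pack / P = 146.31 / 1957.5 = 0.07474 hr

0.07474 hr


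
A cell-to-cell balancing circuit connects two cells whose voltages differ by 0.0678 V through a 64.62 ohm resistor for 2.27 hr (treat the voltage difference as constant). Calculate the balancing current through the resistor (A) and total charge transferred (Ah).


First, Ohm's law: I_bal = 0.0678 V / 64.62 ohm = 0.0010492 A
Then Q = I * t = 0.0010492 A * 2.27 hr = 0.002382 Ah

I=0.0010492 A, Q=0.002382 Ah


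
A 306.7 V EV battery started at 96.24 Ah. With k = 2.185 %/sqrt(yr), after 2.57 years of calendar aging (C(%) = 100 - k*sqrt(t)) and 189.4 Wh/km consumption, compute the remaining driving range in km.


Step 1: capacity retention = 100 - 2.185 * sqrt(2.57) = 100 - 2.185 * 1.6031 = 96.497%
Step 2: C_now = 96.24 * 96.497/100 = 92.869 Ah
Step 3: E_pack = V * C_now = 306.7 * 92.869 = 28483 Wh
Step 4: range = E_pack / consumption = 28483 / 189.4 = 150.4 km

150.4 km


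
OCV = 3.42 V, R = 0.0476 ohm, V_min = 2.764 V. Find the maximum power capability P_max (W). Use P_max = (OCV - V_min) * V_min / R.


dV = OCV - V_min = 0.656 V (so I_max = dV / R)
P_max = dV * V_min / R = 0.656 * 2.764 / 0.0476 = 38.09 W

38.09 W


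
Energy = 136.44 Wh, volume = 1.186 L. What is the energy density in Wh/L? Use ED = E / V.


ED = E / V = 136.44 / 1.186 = 115.0 Wh/L

115.0 Wh/L


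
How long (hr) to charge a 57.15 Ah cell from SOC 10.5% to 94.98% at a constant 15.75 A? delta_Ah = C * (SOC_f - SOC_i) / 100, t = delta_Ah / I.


Step 1: dSOC = 94.98% - 10.5% = 84.48%
Step 2: delta_Ah = 57.15 * 84.48 / 100 = 48.28 Ah
Step 3: t = 48.28 / 15.75 = 3.065 hr

3.065 hr


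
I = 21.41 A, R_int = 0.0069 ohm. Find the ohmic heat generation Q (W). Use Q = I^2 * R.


I^2 = 458.39
Q = 458.39 * 0.0069 = 3.163 W

3.163 W


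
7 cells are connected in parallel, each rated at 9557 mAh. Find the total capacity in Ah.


Convert: C_cell = 9557 mAh = 9.557 Ah
C_total = 7 * 9.557 = 66.899 Ah

66.899 Ah


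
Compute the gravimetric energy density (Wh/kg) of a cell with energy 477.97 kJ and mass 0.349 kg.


Convert: E = 477.97 kJ = 132.77 Wh
ED = E / m = 132.77 / 0.349 = 380.4 Wh/kg

380.4 Wh/kg


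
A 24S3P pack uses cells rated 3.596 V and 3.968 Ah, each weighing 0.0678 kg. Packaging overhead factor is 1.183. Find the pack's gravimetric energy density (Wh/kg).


Step 1: V_pack = 24 * 3.596 = 86.304 V
Step 2: C_pack = 3 * 3.968 = 11.904 Ah
Step 3: E_pack = V_pack * C_pack = 86.304 * 11.904 = 1027.4 Wh
Step 4: m_pack = 24 * 3 * 0.0678 * 1.183 = 5.7749 kg
Step 5: ED = E_pack / m_pack = 1027.4 / 5.7749 = 177.9 Wh/kg

177.9 Wh/kg


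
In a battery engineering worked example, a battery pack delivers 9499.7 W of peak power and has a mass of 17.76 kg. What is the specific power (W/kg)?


Specific power = 9499.7 W / 17.76 kg = 534.9 W/kg

534.9 W/kg


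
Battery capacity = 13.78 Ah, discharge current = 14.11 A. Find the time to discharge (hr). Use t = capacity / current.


t = capacity / current = 13.78 / 14.11 = 0.9766 hr

0.9766 hr


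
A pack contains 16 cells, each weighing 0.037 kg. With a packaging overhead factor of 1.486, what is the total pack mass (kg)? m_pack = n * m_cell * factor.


Cell mass sum = 16 * 0.037 = 0.592 kg
With overhead 1.486: m_pack = 0.592 * 1.486 = 0.8797 kg

0.8797 kg


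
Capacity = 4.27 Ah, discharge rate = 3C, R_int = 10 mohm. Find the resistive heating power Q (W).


Convert: R = 10 mohm = 0.01 ohm
Step 1: I = C_rate * capacity = 3 * 4.27 = 12.81 A
Step 2: Q = I^2 * R = 12.81^2 * 0.01 = 164.1 * 0.01 = 1.641 W

1.641 W


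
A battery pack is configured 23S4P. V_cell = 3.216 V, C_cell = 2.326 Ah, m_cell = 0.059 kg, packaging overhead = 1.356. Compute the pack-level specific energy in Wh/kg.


Step 1: V_pack = 23 * 3.216 = 73.968 V
Step 2: C_pack = 4 * 2.326 = 9.304 Ah
Step 3: E_pack = V_pack * C_pack = 73.968 * 9.304 = 688.2 Wh
Step 4: m_pack = 23 * 4 * 0.059 * 1.356 = 7.3604 kg
Step 5: ED = E_pack / m_pack = 688.2 / 7.3604 = 93.50 Wh/kg

93.50 Wh/kg


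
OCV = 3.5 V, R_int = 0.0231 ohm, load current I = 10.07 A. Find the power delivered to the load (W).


Step 1: V_terminal = OCV - I*R = 3.5 - 10.07 * 0.0231 = 3.2674 V
Step 2: P_out = V_terminal * I = 3.2674 * 10.07 = 32.90 W

32.90 W


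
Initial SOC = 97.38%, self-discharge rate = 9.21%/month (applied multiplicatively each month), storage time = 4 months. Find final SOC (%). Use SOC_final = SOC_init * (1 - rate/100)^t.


Monthly retention factor = 1 - 9.21/100 = 0.9079
Over 4 months: factor^4 = 0.67944
SOC_final = 97.38 * 0.67944 = 66.16%

66.16%


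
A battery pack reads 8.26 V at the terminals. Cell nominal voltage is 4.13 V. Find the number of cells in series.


n = V_pack / V_cell = 8.26 / 4.13 = 2

2


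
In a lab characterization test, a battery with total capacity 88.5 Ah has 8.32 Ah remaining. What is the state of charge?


SOC = (remaining / total) * 100 = (8.32 / 88.5) * 100 = 9.401%

9.401%


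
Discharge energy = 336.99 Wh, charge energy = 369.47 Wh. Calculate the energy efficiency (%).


eta_e = E_dis / E_chg * 100 = 336.99 / 369.47 * 100 = 91.21%

91.21%


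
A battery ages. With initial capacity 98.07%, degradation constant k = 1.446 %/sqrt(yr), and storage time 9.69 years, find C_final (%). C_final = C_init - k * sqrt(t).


sqrt(t) = sqrt(9.69) = 3.1129
C_final = 98.07 - 1.446 * 3.1129 = 93.57%

93.57%


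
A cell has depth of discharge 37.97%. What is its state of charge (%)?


SOC = 100 - DOD = 100 - 37.97 = 62.03%

62.03%


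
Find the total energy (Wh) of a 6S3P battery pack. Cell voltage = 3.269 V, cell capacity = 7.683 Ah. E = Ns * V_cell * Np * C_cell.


E = Ns * Vcell * Np * Ccell = 6 * 3.269 * 3 * 7.683 = 452.1 Wh

452.1 Wh


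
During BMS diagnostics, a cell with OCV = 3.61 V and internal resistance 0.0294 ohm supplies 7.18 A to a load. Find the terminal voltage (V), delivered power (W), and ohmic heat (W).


Step 1: V_terminal = OCV - I*R = 3.61 - 7.18 * 0.0294 = 3.3989 V
Step 2: P_out = V_terminal * I = 3.3989 * 7.18 = 24.40 W
Step 3: Q = I^2 * R = 7.18^2 * 0.0294 = 1.516 W

V=3.3989 V, P=24.40 W, Q=1.516 W


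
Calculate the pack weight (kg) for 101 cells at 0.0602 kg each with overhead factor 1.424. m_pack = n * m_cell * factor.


m_pack = n * m_cell * overhead = 101 * 0.0602 * 1.424 = 8.658 kg

8.658 kg


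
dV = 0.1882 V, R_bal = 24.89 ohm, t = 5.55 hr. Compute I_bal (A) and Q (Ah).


I_bal = dV / R = 0.1882 / 24.89 = 0.0075613 A
Q = I_bal * t = 0.0075613 * 5.55 = 0.04197 Ah

I=0.0075613 A, Q=0.04197 Ah


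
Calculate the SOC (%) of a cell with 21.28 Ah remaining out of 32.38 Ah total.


SOC% = 21.28 / 32.38 * 100 = 65.72%

65.72%


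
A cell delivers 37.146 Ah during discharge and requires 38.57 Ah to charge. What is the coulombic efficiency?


Coulombic efficiency = 37.146/38.57 * 100% = 96.31%

96.31%


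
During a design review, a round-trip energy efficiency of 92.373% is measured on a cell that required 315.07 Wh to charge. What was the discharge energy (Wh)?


E_dis = eta/100 * E_chg = 92.373/100 * 315.07 = 291.0 Wh

291.0 Wh


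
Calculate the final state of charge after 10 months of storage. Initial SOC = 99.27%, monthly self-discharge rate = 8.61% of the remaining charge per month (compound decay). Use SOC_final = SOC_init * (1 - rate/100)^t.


Monthly retention factor = 1 - 8.61/100 = 0.9139
Over 10 months: factor^10 = 0.40643
SOC_final = 99.27 * 0.40643 = 40.35%

40.35%


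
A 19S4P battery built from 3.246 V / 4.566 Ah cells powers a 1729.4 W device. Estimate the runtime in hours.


Step 1: E_pack = Ns * V_cell * Np * C_cell = 19 * 3.246 * 4 * 4.566 = 1126.4 Wh
Step 2: t = E_pack / P = 1126.4 / 1729.4 = 0.6513 hr

0.6513 hr


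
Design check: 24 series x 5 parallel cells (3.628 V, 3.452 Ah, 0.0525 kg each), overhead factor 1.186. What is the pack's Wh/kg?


Step 1: V_pack = 24 * 3.628 = 87.072 V
Step 2: C_pack = 5 * 3.452 = 17.26 Ah
Step 3: E_pack = V_pack * C_pack = 87.072 * 17.26 = 1502.9 Wh
Step 4: m_pack = 24 * 5 * 0.0525 * 1.186 = 7.4718 kg
Step 5: ED = E_pack / m_pack = 1502.9 / 7.4718 = 201.1 Wh/kg

201.1 Wh/kg


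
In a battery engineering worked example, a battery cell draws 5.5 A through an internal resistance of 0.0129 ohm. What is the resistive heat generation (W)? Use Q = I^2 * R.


Q = I^2 * R = 5.5^2 * 0.0129 = 0.3902 W

0.3902 W


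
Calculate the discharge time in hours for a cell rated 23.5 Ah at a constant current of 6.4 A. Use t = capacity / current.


t = capacity / current = 23.5 / 6.4 = 3.672 hr

3.672 hr


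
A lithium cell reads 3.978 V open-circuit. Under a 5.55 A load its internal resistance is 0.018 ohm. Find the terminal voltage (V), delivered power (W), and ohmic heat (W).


Step 1: V_terminal = OCV - I*R = 3.978 - 5.55 * 0.018 = 3.8781 V
Step 2: P_out = V_terminal * I = 3.8781 * 5.55 = 21.52 W
Step 3: Q = I^2 * R = 5.55^2 * 0.018 = 0.5544 W

V=3.8781 V, P=21.52 W, Q=0.5544 W


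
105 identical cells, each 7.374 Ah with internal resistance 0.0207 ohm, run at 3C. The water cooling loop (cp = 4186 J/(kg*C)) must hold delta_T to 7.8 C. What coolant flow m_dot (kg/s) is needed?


Step 1: I = 3 * 7.374 = 22.122 A
Step 2: Q_cell = I^2 * R = 22.122^2 * 0.0207 = 10.13 W
Step 3: Q_total = 105 * 10.13 = 1063.7 W
Step 4: m_dot = Q_total / (cp * dT) = 1063.7 / (4186 * 7.8) = 0.03258 kg/s

0.03258 kg/s


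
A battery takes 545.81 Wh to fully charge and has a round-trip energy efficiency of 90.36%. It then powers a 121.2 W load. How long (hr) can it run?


Step 1: E_discharge = eta/100 * E_charge = 90.36/100 * 545.81 = 493.19 Wh
Step 2: t = E_discharge / P = 493.19 / 121.2 = 4.069 hr

4.069 hr


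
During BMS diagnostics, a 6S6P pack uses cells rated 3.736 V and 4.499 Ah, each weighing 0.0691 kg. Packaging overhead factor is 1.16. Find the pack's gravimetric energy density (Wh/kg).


Step 1: V_pack = 6 * 3.736 = 22.416 V
Step 2: C_pack = 6 * 4.499 = 26.994 Ah
Step 3: E_pack = V_pack * C_pack = 22.416 * 26.994 = 605.1 Wh
Step 4: m_pack = 6 * 6 * 0.0691 * 1.16 = 2.8856 kg
Step 5: ED = E_pack / m_pack = 605.1 / 2.8856 = 209.7 Wh/kg

209.7 Wh/kg


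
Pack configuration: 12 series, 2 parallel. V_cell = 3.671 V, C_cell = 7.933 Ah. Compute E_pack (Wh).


E = Ns * Vcell * Np * Ccell = 12 * 3.671 * 2 * 7.933 = 698.9 Wh

698.9 Wh


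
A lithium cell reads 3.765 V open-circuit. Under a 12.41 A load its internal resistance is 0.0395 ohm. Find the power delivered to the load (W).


Step 1: V_terminal = OCV - I*R = 3.765 - 12.41 * 0.0395 = 3.2748 V
Step 2: P_out = V_terminal * I = 3.2748 * 12.41 = 40.64 W

40.64 W


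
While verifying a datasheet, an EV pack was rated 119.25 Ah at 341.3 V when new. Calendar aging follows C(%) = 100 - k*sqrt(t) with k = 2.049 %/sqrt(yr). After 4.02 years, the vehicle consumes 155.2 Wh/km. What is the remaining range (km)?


Step 1: capacity retention = 100 - 2.049 * sqrt(4.02) = 100 - 2.049 * 2.005 = 95.892%
Step 2: C_now = 119.25 * 95.892/100 = 114.35 Ah
Step 3: E_pack = V * C_now = 341.3 * 114.35 = 39028 Wh
Step 4: range = E_pack / consumption = 39028 / 155.2 = 251.5 km

251.5 km


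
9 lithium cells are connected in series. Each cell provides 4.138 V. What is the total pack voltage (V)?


Series voltages add: 9 * 4.138 V = 37.242 V

37.242 V


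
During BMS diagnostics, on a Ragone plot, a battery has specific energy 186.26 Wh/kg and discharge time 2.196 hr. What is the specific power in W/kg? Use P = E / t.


Specific power = 186.26 Wh/kg / 2.196 hr = 84.82 W/kg

84.82 W/kg


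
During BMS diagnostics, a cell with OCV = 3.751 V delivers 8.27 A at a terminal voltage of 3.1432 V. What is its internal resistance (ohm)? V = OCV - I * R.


R = (OCV - V) / I = (3.751 - 3.1432) / 8.27 = 0.07349 ohm

0.07349 ohm


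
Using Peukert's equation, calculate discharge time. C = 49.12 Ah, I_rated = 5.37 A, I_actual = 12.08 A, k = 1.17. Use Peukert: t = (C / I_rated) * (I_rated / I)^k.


t_rated = C / I_rated = 49.12 / 5.37 = 9.1471 hr
(I_rated/I)^k = (0.44454)^1.17 = 0.38731
t = t_rated * (I_rated/I)^k = 9.1471 * 0.38731 = 3.543 hr

3.543 hr


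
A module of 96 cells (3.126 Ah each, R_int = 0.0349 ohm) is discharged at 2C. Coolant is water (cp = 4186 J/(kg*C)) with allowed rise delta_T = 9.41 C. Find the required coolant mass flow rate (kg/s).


Step 1: I = 2 * 3.126 = 6.252 A
Step 2: Q_cell = I^2 * R = 6.252^2 * 0.0349 = 1.3642 W
Step 3: Q_total = 96 * 1.3642 = 130.96 W
Step 4: m_dot = Q_total / (cp * dT) = 130.96 / (4186 * 9.41) = 0.003325 kg/s

0.003325 kg/s


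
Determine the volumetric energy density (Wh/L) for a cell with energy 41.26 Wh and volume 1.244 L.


ED = E / V = 41.26 / 1.244 = 33.17 Wh/L

33.17 Wh/L


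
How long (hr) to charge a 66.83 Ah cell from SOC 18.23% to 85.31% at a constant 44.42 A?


delta_Ah = 66.83 * (85.31 - 18.23) / 100 = 44.83 Ah
t = delta_Ah / I = 44.83 / 44.42 = 1.009 hr

1.009 hr


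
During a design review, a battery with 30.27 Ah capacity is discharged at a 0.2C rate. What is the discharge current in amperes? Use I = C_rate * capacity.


At 0.2C: I = 0.2 * 30.27 Ah = 6.054 A

6.054 A


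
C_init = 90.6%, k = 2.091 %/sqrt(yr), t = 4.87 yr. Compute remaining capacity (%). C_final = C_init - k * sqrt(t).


Step 1: sqrt(4.87 yr) = 2.2068
Step 2: drop = 2.091 * 2.2068 = 4.6144
Step 3: C_final = 90.6 - 4.6144 = 85.99%

85.99%


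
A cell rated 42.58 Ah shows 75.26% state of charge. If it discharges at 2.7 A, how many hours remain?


Step 1: remaining = SOC/100 * C_total = 75.26/100 * 42.58 = 32.046 Ah
Step 2: t = remaining / I = 32.046 / 2.7 = 11.87 hr

11.87 hr


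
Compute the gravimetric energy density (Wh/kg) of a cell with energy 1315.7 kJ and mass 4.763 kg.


Convert: E = 1315.7 kJ = 365.47 Wh
ED = E / m = 365.47 / 4.763 = 76.73 Wh/kg

76.73 Wh/kg


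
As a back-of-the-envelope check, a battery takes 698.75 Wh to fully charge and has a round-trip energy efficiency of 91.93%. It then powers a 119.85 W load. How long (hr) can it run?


Step 1: E_discharge = eta/100 * E_charge = 91.93/100 * 698.75 = 642.36 Wh
Step 2: t = E_discharge / P = 642.36 / 119.85 = 5.360 hr

5.360 hr


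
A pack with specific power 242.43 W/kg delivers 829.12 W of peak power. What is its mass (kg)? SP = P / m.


m = P / SP = 829.12 / 242.43 = 3.420 kg

3.420 kg


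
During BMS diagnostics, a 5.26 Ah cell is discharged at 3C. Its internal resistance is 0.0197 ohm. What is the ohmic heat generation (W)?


Step 1: I = C_rate * capacity = 3 * 5.26 = 15.78 A
Step 2: Q = I^2 * R = 15.78^2 * 0.0197 = 249.01 * 0.0197 = 4.905 W

4.905 W


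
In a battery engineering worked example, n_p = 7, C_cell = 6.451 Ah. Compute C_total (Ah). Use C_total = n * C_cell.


C_total = 7 * 6.451 = 45.157 Ah

45.157 Ah


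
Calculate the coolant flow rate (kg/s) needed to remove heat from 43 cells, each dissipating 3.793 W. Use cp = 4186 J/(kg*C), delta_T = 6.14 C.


Q_total = 43 * 3.793 = 163.1 W
m_dot = Q_total / (cp * dT) = 163.1 / (4186 * 6.14) = 0.006346 kg/s

0.006346 kg/s


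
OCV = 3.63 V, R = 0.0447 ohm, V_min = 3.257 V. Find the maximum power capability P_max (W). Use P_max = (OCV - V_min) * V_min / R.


P_max = (OCV - V_min) * V_min / R = (3.63 - 3.257) * 3.257 / 0.0447 = 0.373 * 3.257 / 0.0447 = 27.18 W

27.18 W


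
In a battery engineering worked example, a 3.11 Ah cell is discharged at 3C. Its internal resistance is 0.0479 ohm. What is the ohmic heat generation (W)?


Step 1: I = C_rate * capacity = 3 * 3.11 = 9.33 A
Step 2: Q = I^2 * R = 9.33^2 * 0.0479 = 87.049 * 0.0479 = 4.170 W

4.170 W


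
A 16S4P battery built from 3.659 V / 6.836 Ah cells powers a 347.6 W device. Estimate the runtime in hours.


Step 1: E_pack = Ns * V_cell * Np * C_cell = 16 * 3.659 * 4 * 6.836 = 1600.8 Wh
Step 2: t = E_pack / P = 1600.8 / 347.6 = 4.605 hr

4.605 hr


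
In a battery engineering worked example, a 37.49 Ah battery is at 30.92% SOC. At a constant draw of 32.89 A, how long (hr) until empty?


Step 1: remaining = SOC/100 * C_total = 30.92/100 * 37.49 = 11.592 Ah
Step 2: t = remaining / I = 11.592 / 32.89 = 0.3524 hr

0.3524 hr


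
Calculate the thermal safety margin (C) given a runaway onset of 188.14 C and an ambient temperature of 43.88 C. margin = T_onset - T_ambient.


margin = T_onset - T_ambient = 188.14 - 43.88 = 144.26 C

144.26 C


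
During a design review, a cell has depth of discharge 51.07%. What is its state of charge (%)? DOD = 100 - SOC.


SOC = 100 - DOD = 100 - 51.07 = 48.93%

48.93%


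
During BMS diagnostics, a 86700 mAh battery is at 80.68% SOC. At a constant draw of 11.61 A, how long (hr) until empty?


Convert: C_total = 86700 mAh = 86.7 Ah
Step 1: remaining = SOC/100 * C_total = 80.68/100 * 86.7 = 69.95 Ah
Step 2: t = remaining / I = 69.95 / 11.61 = 6.025 hr

6.025 hr


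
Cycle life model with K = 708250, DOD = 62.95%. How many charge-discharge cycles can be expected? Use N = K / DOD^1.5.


DOD^1.5 = 499.45
N = K / DOD^1.5 = 708250 / 499.45 = 1418

1418 cycles


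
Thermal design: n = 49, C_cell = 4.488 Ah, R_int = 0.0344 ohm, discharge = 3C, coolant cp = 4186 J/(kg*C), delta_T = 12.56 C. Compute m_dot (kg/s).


Step 1: I = 3 * 4.488 = 13.464 A
Step 2: Q_cell = I^2 * R = 13.464^2 * 0.0344 = 6.236 W
Step 3: Q_total = 49 * 6.236 = 305.56 W
Step 4: m_dot = Q_total / (cp * dT) = 305.56 / (4186 * 12.56) = 0.005812 kg/s

0.005812 kg/s


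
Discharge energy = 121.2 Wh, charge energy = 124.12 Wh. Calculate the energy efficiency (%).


Round-trip efficiency = 121.2/124.12 * 100% = 97.65%

97.65%


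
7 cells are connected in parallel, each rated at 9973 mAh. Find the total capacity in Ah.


Convert: C_cell = 9973 mAh = 9.973 Ah
C_total = 7 * 9.973 = 69.811 Ah

69.811 Ah


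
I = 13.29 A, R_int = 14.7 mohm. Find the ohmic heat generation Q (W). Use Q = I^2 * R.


Convert: R = 14.7 mohm = 0.0147 ohm
I^2 = 176.62
Q = 176.62 * 0.0147 = 2.596 W

2.596 W


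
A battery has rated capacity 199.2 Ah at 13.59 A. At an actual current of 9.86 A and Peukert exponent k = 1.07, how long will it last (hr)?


t_rated = C / I_rated = 199.2 / 13.59 = 14.658 hr
(I_rated/I)^k = (1.3783)^1.07 = 1.4096
t = t_rated * (I_rated/I)^k = 14.658 * 1.4096 = 20.66 hr

20.66 hr


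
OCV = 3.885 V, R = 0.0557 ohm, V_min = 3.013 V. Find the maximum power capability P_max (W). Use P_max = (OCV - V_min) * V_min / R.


P_max = (OCV - V_min) * V_min / R = (3.885 - 3.013) * 3.013 / 0.0557 = 0.872 * 3.013 / 0.0557 = 47.17 W

47.17 W


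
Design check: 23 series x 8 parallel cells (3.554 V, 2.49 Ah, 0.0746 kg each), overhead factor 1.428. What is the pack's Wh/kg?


Step 1: V_pack = 23 * 3.554 = 81.742 V
Step 2: C_pack = 8 * 2.49 = 19.92 Ah
Step 3: E_pack = V_pack * C_pack = 81.742 * 19.92 = 1628.3 Wh
Step 4: m_pack = 23 * 8 * 0.0746 * 1.428 = 19.601 kg
Step 5: ED = E_pack / m_pack = 1628.3 / 19.601 = 83.07 Wh/kg

83.07 Wh/kg


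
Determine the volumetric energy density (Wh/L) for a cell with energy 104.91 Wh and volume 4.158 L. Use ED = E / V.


ED = E / V = 104.91 / 4.158 = 25.23 Wh/L

25.23 Wh/L


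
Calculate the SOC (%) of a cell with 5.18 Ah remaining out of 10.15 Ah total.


SOC% = 5.18 / 10.15 * 100 = 51.03%

51.03%


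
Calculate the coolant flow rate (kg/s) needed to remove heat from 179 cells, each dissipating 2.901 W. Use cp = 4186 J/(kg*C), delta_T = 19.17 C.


Q_total = 179 * 2.901 = 519.28 W
m_dot = Q_total / (cp * dT) = 519.28 / (4186 * 19.17) = 0.006471 kg/s

0.006471 kg/s


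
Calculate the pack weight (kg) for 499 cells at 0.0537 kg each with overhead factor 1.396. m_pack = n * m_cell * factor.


Cell mass sum = 499 * 0.0537 = 26.796 kg
With overhead 1.396: m_pack = 26.796 * 1.396 = 37.41 kg

37.41 kg


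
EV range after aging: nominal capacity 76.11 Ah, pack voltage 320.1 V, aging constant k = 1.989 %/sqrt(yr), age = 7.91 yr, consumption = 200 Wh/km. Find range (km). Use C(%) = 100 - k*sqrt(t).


Step 1: capacity retention = 100 - 1.989 * sqrt(7.91) = 100 - 1.989 * 2.8125 = 94.406%
Step 2: C_now = 76.11 * 94.406/100 = 71.852 Ah
Step 3: E_pack = V * C_now = 320.1 * 71.852 = 23000 Wh
Step 4: range = E_pack / consumption = 23000 / 200 = 115.0 km

115.0 km


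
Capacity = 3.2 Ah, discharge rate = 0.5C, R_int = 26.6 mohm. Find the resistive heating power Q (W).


Convert: R = 26.6 mohm = 0.0266 ohm
Step 1: I = C_rate * capacity = 0.5 * 3.2 = 1.6 A
Step 2: Q = I^2 * R = 1.6^2 * 0.0266 = 2.56 * 0.0266 = 0.06810 W

0.06810 W


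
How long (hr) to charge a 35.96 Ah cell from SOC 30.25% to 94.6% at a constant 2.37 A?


Step 1: dSOC = 94.6% - 30.25% = 64.35%
Step 2: delta_Ah = 35.96 * 64.35 / 100 = 23.14 Ah
Step 3: t = 23.14 / 2.37 = 9.764 hr

9.764 hr


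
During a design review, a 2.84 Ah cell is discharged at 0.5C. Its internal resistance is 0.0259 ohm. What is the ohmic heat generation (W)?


Step 1: I = C_rate * capacity = 0.5 * 2.84 = 1.42 A
Step 2: Q = I^2 * R = 1.42^2 * 0.0259 = 2.0164 * 0.0259 = 0.05222 W

0.05222 W


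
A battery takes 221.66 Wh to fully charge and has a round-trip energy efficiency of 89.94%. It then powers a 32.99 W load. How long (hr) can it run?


Step 1: E_discharge = eta/100 * E_charge = 89.94/100 * 221.66 = 199.36 Wh
Step 2: t = E_discharge / P = 199.36 / 32.99 = 6.043 hr

6.043 hr


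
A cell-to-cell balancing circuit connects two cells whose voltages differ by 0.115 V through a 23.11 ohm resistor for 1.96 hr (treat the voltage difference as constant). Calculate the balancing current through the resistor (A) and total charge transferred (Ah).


I_bal = dV / R = 0.115 / 23.11 = 0.0049762 A
Q = I_bal * t = 0.0049762 * 1.96 = 0.009753 Ah

I=0.0049762 A, Q=0.009753 Ah


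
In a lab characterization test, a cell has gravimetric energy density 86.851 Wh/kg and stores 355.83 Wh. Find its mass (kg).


m = E / ED = 355.83 / 86.851 = 4.097 kg

4.097 kg


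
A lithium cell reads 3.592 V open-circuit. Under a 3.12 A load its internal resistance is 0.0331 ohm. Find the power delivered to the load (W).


Step 1: V_terminal = OCV - I*R = 3.592 - 3.12 * 0.0331 = 3.4887 V
Step 2: P_out = V_terminal * I = 3.4887 * 3.12 = 10.88 W

10.88 W


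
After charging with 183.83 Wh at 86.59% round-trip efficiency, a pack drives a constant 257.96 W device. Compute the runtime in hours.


Step 1: E_discharge = eta/100 * E_charge = 86.59/100 * 183.83 = 159.18 Wh
Step 2: t = E_discharge / P = 159.18 / 257.96 = 0.6171 hr

0.6171 hr


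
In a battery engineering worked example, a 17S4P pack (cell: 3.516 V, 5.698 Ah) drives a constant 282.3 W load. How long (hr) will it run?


Step 1: E_pack = Ns * V_cell * Np * C_cell = 17 * 3.516 * 4 * 5.698 = 1362.3 Wh
Step 2: t = E_pack / P = 1362.3 / 282.3 = 4.826 hr

4.826 hr


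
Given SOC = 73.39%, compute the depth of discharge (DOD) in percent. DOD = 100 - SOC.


DOD = 100 - SOC = 100 - 73.39 = 26.61%

26.61%


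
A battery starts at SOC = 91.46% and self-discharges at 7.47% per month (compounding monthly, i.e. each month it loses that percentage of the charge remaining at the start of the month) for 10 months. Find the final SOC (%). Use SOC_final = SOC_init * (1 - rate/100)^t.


decay = (1 - 7.47/100)^10 = 0.46007
SOC_final = 91.46 * 0.46007 = 42.08%

42.08%


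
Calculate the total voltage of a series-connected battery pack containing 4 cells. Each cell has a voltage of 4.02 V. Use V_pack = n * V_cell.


With 4 cells in series at 4.02 V each, V_pack = 16.08 V

16.08 V


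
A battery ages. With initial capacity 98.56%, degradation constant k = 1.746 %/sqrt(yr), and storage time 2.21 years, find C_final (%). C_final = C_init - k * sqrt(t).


Step 1: sqrt(2.21 yr) = 1.4866
Step 2: drop = 1.746 * 1.4866 = 2.5956
Step 3: C_final = 98.56 - 2.5956 = 95.96%

95.96%


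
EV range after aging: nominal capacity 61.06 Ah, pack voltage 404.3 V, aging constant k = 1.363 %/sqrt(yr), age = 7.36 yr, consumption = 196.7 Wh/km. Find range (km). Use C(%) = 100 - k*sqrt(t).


Step 1: capacity retention = 100 - 1.363 * sqrt(7.36) = 100 - 1.363 * 2.7129 = 96.302%
Step 2: C_now = 61.06 * 96.302/100 = 58.802 Ah
Step 3: E_pack = V * C_now = 404.3 * 58.802 = 23774 Wh
Step 4: range = E_pack / consumption = 23774 / 196.7 = 120.9 km

120.9 km


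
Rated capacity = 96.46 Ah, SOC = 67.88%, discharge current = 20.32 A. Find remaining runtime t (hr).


Step 1: remaining = SOC/100 * C_total = 67.88/100 * 96.46 = 65.477 Ah
Step 2: t = remaining / I = 65.477 / 20.32 = 3.222 hr

3.222 hr


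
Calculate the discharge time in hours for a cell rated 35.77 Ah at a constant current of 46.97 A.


t = capacity / current = 35.77 / 46.97 = 0.7615 hr

0.7615 hr


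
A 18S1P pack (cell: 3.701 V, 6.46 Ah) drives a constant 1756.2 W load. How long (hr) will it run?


Step 1: E_pack = Ns * V_cell * Np * C_cell = 18 * 3.701 * 1 * 6.46 = 430.35 Wh
Step 2: t = E_pack / P = 430.35 / 1756.2 = 0.2450 hr

0.2450 hr


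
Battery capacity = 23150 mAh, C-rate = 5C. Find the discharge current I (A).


Convert: capacity = 23150 mAh = 23.15 Ah
At 5C: I = 5 * 23.15 Ah = 115.75 A

115.75 A


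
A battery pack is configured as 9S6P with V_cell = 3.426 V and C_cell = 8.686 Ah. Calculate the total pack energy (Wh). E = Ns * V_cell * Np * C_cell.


E = Ns * Vcell * Np * Ccell = 9 * 3.426 * 6 * 8.686 = 1607 Wh

1607 Wh


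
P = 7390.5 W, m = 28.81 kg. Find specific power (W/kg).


Specific power = 7390.5 W / 28.81 kg = 256.5 W/kg

256.5 W/kg


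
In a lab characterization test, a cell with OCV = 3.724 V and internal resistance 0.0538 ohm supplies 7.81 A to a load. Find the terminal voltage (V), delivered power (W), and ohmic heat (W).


Step 1: V_terminal = OCV - I*R = 3.724 - 7.81 * 0.0538 = 3.3038 V
Step 2: P_out = V_terminal * I = 3.3038 * 7.81 = 25.80 W
Step 3: Q = I^2 * R = 7.81^2 * 0.0538 = 3.282 W

V=3.3038 V, P=25.80 W, Q=3.282 W


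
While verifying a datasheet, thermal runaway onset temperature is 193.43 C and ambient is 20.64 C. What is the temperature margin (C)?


Safety margin = 193.43 C - 20.64 C = 172.79 C

172.79 C


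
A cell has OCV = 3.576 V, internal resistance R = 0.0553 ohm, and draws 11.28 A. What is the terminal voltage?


V = OCV - I*R = 3.576 - 11.28 * 0.0553 = 2.952 V

2.952 V


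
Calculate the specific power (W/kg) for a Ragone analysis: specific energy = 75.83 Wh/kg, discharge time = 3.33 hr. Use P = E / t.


P_specific = E / t = 75.83 / 3.33 = 22.77 W/kg

22.77 W/kg


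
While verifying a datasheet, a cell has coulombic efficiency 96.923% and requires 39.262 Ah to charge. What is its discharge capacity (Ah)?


Q_dis = eta/100 * Q_chg = 96.923/100 * 39.262 = 38.05 Ah

38.05 Ah


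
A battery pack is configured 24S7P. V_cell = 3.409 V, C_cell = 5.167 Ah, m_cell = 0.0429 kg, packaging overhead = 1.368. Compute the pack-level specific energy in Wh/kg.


Step 1: V_pack = 24 * 3.409 = 81.816 V
Step 2: C_pack = 7 * 5.167 = 36.169 Ah
Step 3: E_pack = V_pack * C_pack = 81.816 * 36.169 = 2959.2 Wh
Step 4: m_pack = 24 * 7 * 0.0429 * 1.368 = 9.8594 kg
Step 5: ED = E_pack / m_pack = 2959.2 / 9.8594 = 300.1 Wh/kg

300.1 Wh/kg


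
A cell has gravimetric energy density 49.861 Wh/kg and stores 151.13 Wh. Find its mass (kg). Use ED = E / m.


m = E / ED = 151.13 / 49.861 = 3.031 kg

3.031 kg


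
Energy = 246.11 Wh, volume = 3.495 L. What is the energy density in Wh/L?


Volumetric ED = 246.11 Wh / 3.495 L = 70.42 Wh/L

70.42 Wh/L
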